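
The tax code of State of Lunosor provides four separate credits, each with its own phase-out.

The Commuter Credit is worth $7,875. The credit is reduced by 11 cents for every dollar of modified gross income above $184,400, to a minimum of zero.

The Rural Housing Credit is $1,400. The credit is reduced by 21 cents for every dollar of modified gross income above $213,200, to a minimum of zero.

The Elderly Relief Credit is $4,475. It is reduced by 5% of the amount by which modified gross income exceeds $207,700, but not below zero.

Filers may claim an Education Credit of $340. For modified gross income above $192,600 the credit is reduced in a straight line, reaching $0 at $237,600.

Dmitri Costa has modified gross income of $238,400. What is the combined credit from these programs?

$4,875

Commuter Credit: 11% of the $54,000 excess over $184,400 is $5,940; credit = $7,875 − $5,940 = $1,935.
Rural Housing Credit: 21% of the $25,200 excess over $213,200 is $5,292 ≥ base, so the credit is $0.
Elderly Relief Credit: 5% of the $30,700 excess over $207,700 is $1,535; credit = $4,475 − $1,535 = $2,940.
Education Credit: $238,400 is at or above $237,600, so the credit is $0.
Total: $1,935 + $0 + $2,940 + $0 = $4,875.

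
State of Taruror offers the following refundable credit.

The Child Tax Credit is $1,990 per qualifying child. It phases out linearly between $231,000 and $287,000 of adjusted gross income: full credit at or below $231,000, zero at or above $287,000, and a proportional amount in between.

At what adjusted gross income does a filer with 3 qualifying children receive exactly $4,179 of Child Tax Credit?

$247,800

Full credit = 3 × $1,990 = $5,970.
$4,179 is 4,179/5,970 of the full $5,970, so 1,791/5,970 of the $56,000 range has been used: income = $231,000 + $56,000 × 1,791/5,970 = $247,800.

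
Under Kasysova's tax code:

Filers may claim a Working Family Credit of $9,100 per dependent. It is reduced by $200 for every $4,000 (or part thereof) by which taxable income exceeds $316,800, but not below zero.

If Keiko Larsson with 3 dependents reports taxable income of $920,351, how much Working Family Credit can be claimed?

$0

Working Family Credit: base = 3 × $9,100 = $27,300. income exceeds $316,800 by $603,551 → 151 increments × $200 = $30,200 ≥ base, so the credit is $0.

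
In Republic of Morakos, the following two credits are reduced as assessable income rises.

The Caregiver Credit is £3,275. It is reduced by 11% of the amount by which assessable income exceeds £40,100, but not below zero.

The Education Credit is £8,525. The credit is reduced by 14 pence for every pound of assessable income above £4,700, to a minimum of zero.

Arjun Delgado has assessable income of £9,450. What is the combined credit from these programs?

Caregiver Credit: £9,450 is at or below the £40,100 threshold, so the full £3,275 applies.
Education Credit: 14% of the £4,750 excess over £4,700 is £665; credit = £8,525 − £665 = £7,860.
Total: £3,275 + £7,860 = £11,135.

£11,135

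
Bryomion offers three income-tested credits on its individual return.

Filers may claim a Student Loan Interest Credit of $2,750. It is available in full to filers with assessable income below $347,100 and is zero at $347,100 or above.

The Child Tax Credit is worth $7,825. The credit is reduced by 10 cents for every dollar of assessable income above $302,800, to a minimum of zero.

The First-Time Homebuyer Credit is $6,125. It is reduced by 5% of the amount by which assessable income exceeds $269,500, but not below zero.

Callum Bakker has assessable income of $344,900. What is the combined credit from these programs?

Student Loan Interest Credit: $344,900 is below the $347,100 cutoff, so the full $2,750 applies.
Child Tax Credit: 10% of the $42,100 excess over $302,800 is $4,210; credit = $7,825 − $4,210 = $3,615.
First-Time Homebuyer Credit: 5% of the $75,400 excess over $269,500 is $3,770; credit = $6,125 − $3,770 = $2,355.
Total: $2,750 + $3,615 + $2,355 = $8,720.

$8,720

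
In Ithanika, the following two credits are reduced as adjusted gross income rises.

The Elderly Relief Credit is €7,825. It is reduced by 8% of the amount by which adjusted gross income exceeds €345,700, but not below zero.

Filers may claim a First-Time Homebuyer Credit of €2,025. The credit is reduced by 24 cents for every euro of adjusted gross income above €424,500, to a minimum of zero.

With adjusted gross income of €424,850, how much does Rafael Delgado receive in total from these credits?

Elderly Relief Credit: 8% of the €79,150 excess over €345,700 is €6,332; credit = €7,825 − €6,332 = €1,493.
First-Time Homebuyer Credit: 24% of the €350 excess over €424,500 is €84; credit = €2,025 − €84 = €1,941.
Total: €1,493 + €1,941 = €3,434.

€3,434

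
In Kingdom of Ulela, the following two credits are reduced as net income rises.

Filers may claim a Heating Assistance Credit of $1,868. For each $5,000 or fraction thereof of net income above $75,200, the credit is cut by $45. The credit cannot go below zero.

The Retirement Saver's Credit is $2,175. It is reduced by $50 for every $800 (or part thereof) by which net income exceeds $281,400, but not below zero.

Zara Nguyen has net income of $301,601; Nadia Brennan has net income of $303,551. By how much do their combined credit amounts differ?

Zara ($301,601): Heating Assistance Credit: income exceeds $75,200 by $226,401 → 46 increments × $45 = $2,070 ≥ base, so the credit is $0. Retirement Saver's Credit: income exceeds $281,400 by $20,201, which is 26 full-or-partial $800 increments; reduction = 26 × $50 = $1,300, leaving $875. total $0 + $875 = $875
Nadia ($303,551): Heating Assistance Credit: income exceeds $75,200 by $228,351 → 46 increments × $45 = $2,070 ≥ base, so the credit is $0. Retirement Saver's Credit: income exceeds $281,400 by $22,151, which is 28 full-or-partial $800 increments; reduction = 28 × $50 = $1,400, leaving $775. total $0 + $775 = $775
Difference: |$875 − $775| = $100.

$100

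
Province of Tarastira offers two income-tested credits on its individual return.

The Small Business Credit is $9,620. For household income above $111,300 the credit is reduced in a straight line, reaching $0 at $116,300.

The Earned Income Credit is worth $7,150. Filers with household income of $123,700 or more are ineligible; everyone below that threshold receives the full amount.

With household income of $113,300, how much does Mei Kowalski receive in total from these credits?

Small Business Credit: $113,300 is $2,000 into a $5,000 phase-out range, leaving 3,000/5,000 of the credit: $9,620 × 3,000/5,000 = $5,772.
Earned Income Credit: $113,300 is below the $123,700 cutoff, so the full $7,150 applies.
Total: $5,772 + $7,150 = $12,922.

$12,922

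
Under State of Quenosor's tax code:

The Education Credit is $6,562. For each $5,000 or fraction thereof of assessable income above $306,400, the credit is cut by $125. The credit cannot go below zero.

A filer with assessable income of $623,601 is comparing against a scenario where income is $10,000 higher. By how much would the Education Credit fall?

At $623,601 — income exceeds $306,400 by $317,201 → 64 increments × $125 = $8,000 ≥ base, so the credit is $0.
At $633,601 — income exceeds $306,400 by $327,201 → 66 increments × $125 = $8,250 ≥ base, so the credit is $0.
Lost: $0 − $0 = $0.

$0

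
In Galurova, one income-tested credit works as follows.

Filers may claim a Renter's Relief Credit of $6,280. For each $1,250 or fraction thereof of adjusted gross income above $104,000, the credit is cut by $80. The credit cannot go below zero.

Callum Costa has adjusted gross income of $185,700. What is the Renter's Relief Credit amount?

Renter's Relief Credit: income exceeds $104,000 by $81,700, which is 66 full-or-partial $1,250 increments; reduction = 66 × $80 = $5,280, leaving $1,000.

$1,000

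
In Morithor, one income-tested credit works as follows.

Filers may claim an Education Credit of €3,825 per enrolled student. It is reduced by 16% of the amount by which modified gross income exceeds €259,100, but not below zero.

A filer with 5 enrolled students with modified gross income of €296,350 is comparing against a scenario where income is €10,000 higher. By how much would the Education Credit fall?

At €296,350 — base = 5 × €3,825 = €19,125. 16% of the €37,250 excess over €259,100 is €5,960; credit = €19,125 − €5,960 = €13,165.
At €306,350 — base = 5 × €3,825 = €19,125. 16% of the €47,250 excess over €259,100 is €7,560; credit = €19,125 − €7,560 = €11,565.
Lost: €13,165 − €11,565 = €1,600.

€1,600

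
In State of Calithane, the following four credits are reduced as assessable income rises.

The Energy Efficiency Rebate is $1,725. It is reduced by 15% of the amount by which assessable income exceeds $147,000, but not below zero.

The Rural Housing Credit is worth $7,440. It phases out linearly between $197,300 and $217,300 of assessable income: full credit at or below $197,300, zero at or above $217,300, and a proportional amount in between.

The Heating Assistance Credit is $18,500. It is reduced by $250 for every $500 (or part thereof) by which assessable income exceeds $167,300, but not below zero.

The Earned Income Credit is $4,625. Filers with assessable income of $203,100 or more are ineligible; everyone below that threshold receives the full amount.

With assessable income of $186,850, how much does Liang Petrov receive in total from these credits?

Energy Efficiency Rebate: 15% of the $39,850 excess over $147,000 is $5,977.50 ≥ base, so the credit is $0.
Rural Housing Credit: $186,850 is at or below the $197,300 threshold, so the full $7,440 applies.
Heating Assistance Credit: income exceeds $167,300 by $19,550, which is 40 full-or-partial $500 increments; reduction = 40 × $250 = $10,000, leaving $8,500.
Earned Income Credit: $186,850 is below the $203,100 cutoff, so the full $4,625 applies.
Total: $0 + $7,440 + $8,500 + $4,625 = $20,565.

$20,565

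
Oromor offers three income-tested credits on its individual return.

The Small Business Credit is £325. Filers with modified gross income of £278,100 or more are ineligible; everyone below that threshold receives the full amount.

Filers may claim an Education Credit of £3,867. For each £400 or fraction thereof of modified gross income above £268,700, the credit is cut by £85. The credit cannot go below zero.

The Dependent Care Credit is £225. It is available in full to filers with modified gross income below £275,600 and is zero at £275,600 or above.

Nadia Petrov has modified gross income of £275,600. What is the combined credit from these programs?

£2,662

Small Business Credit: £275,600 is below the £278,100 cutoff, so the full £325 applies.
Education Credit: income exceeds £268,700 by £6,900, which is 18 full-or-partial £400 increments; reduction = 18 × £85 = £1,530, leaving £2,337.
Dependent Care Credit: £275,600 meets or exceeds the £275,600 cutoff, so the credit is £0.
Total: £325 + £2,337 + £0 = £2,662.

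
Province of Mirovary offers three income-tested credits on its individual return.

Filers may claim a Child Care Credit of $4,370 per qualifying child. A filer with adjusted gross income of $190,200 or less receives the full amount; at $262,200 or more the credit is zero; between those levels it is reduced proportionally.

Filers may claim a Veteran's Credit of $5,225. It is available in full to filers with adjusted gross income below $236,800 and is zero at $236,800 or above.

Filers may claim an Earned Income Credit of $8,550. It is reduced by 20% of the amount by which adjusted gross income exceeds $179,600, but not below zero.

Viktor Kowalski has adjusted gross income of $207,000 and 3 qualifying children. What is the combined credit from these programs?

Child Care Credit: base = 3 × $4,370 = $13,110. $207,000 is $16,800 into a $72,000 phase-out range, leaving 55,200/72,000 of the credit: $13,110 × 55,200/72,000 = $10,051.
Veteran's Credit: $207,000 is below the $236,800 cutoff, so the full $5,225 applies.
Earned Income Credit: 20% of the $27,400 excess over $179,600 is $5,480; credit = $8,550 − $5,480 = $3,070.
Total: $10,051 + $5,225 + $3,070 = $18,346.

$18,346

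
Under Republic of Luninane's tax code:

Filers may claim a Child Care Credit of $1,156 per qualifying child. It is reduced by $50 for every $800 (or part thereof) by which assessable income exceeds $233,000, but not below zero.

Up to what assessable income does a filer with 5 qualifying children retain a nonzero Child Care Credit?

$325,000

Full credit = 5 × $1,156 = $5,780.
After 115 increments the reduction is 115 × $50 = $5,750, leaving $30; one more increment wipes it out. Increment 115 ends at excess 115 × $800 = $92,000, so the highest qualifying income is $233,000 + $92,000 = $325,000.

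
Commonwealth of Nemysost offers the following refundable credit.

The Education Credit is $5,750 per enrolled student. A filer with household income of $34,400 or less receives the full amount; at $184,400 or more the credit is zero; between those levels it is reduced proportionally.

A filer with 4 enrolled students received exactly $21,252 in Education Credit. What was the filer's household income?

$45,800

Full credit = 4 × $5,750 = $23,000.
$21,252 is 21,252/23,000 of the full $23,000, so 1,748/23,000 of the $150,000 range has been used: income = $34,400 + $150,000 × 1,748/23,000 = $45,800.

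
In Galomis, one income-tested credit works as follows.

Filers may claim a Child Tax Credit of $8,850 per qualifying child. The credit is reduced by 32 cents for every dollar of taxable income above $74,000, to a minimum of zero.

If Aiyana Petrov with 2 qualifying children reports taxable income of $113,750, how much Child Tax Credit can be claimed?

$4,980

Child Tax Credit: base = 2 × $8,850 = $17,700. 32% of the $39,750 excess over $74,000 is $12,720; credit = $17,700 − $12,720 = $4,980.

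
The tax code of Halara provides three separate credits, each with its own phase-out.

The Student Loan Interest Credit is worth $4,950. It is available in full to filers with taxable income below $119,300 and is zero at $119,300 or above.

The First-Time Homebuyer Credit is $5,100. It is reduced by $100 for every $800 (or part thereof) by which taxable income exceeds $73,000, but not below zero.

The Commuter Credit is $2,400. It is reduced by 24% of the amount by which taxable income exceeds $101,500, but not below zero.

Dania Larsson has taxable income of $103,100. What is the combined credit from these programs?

$8,266

Student Loan Interest Credit: $103,100 is below the $119,300 cutoff, so the full $4,950 applies.
First-Time Homebuyer Credit: income exceeds $73,000 by $30,100, which is 38 full-or-partial $800 increments; reduction = 38 × $100 = $3,800, leaving $1,300.
Commuter Credit: 24% of the $1,600 excess over $101,500 is $384; credit = $2,400 − $384 = $2,016.
Total: $4,950 + $1,300 + $2,016 = $8,266.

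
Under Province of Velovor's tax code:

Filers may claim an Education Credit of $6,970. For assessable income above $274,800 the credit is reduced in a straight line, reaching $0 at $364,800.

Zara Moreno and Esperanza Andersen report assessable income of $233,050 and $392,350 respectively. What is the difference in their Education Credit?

Zara ($233,050): Education Credit: $233,050 is at or below the $274,800 threshold, so the full $6,970 applies.
Esperanza ($392,350): Education Credit: $392,350 is at or above $364,800, so the credit is $0.
Difference: |$6,970 − $0| = $6,970.

$6,970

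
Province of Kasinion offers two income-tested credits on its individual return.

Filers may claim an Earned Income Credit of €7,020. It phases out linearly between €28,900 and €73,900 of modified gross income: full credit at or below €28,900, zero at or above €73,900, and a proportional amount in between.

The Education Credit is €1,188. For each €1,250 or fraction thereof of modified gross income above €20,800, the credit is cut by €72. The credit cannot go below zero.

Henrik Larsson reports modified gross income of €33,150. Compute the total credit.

Earned Income Credit: €33,150 is €4,250 into a €45,000 phase-out range, leaving 40,750/45,000 of the credit: €7,020 × 40,750/45,000 = €6,357.
Education Credit: income exceeds €20,800 by €12,350, which is 10 full-or-partial €1,250 increments; reduction = 10 × €72 = €720, leaving €468.
Total: €6,357 + €468 = €6,825.

€6,825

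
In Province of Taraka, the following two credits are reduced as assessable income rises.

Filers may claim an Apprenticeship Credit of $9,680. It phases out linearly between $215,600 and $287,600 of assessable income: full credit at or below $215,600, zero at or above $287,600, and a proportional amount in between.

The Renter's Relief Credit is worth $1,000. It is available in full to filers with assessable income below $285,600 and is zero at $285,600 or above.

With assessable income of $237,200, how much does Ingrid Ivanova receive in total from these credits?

Apprenticeship Credit: $237,200 is $21,600 into a $72,000 phase-out range, leaving 50,400/72,000 of the credit: $9,680 × 50,400/72,000 = $6,776.
Renter's Relief Credit: $237,200 is below the $285,600 cutoff, so the full $1,000 applies.
Total: $6,776 + $1,000 = $7,776.

$7,776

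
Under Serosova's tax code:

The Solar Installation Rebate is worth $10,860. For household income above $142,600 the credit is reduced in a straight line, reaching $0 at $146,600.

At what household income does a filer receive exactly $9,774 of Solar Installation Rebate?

$143,000

$9,774 is 9,774/10,860 of the full $10,860, so 1,086/10,860 of the $4,000 range has been used: income = $142,600 + $4,000 × 1,086/10,860 = $143,000.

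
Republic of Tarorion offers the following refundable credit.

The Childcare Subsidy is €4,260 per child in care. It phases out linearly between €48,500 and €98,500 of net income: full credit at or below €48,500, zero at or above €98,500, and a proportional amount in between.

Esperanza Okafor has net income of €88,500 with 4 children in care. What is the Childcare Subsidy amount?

Childcare Subsidy: base = 4 × €4,260 = €17,040. €88,500 is €40,000 into a €50,000 phase-out range, leaving 10,000/50,000 of the credit: €17,040 × 10,000/50,000 = €3,408.

€3,408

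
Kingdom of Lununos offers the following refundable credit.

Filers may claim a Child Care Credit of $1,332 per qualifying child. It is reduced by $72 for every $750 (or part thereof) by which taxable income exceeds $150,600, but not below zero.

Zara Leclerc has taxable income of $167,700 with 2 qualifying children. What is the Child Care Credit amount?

Child Care Credit: base = 2 × $1,332 = $2,664. income exceeds $150,600 by $17,100, which is 23 full-or-partial $750 increments; reduction = 23 × $72 = $1,656, leaving $1,008.

$1,008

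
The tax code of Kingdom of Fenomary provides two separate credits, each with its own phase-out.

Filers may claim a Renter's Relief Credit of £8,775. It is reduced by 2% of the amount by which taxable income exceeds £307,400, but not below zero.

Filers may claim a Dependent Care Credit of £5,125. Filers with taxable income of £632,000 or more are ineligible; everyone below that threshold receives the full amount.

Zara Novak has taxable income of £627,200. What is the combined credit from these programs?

Renter's Relief Credit: 2% of the £319,800 excess over £307,400 is £6,396; credit = £8,775 − £6,396 = £2,379.
Dependent Care Credit: £627,200 is below the £632,000 cutoff, so the full £5,125 applies.
Total: £2,379 + £5,125 = £7,504.

£7,504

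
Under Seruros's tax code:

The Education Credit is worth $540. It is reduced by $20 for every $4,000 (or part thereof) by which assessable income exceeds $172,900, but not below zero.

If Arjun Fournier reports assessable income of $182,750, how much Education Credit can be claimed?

Education Credit: income exceeds $172,900 by $9,850, which is 3 full-or-partial $4,000 increments; reduction = 3 × $20 = $60, leaving $480.

$480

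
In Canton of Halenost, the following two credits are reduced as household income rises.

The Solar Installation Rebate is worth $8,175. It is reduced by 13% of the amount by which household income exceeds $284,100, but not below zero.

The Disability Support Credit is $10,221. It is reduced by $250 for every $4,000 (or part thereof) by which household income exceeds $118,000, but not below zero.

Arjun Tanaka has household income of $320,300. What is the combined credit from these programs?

$3,469

Solar Installation Rebate: 13% of the $36,200 excess over $284,100 is $4,706; credit = $8,175 − $4,706 = $3,469.
Disability Support Credit: income exceeds $118,000 by $202,300 → 51 increments × $250 = $12,750 ≥ base, so the credit is $0.
Total: $3,469 + $0 = $3,469.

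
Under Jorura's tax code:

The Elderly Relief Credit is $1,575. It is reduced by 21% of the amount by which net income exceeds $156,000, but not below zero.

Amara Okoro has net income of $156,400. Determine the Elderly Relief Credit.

$1,491

Elderly Relief Credit: 21% of the $400 excess over $156,000 is $84; credit = $1,575 − $84 = $1,491.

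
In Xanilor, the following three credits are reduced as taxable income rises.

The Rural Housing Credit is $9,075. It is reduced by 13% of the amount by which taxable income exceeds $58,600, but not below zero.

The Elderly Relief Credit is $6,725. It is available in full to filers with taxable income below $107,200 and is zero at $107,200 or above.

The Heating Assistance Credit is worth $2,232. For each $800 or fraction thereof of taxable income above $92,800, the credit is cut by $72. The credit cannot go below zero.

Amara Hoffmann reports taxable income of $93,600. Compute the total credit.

$13,410

Rural Housing Credit: 13% of the $35,000 excess over $58,600 is $4,550; credit = $9,075 − $4,550 = $4,525.
Elderly Relief Credit: $93,600 is below the $107,200 cutoff, so the full $6,725 applies.
Heating Assistance Credit: income exceeds $92,800 by $800, which is 1 full-or-partial $800 increment; reduction = 1 × $72 = $72, leaving $2,160.
Total: $4,525 + $6,725 + $2,160 = $13,410.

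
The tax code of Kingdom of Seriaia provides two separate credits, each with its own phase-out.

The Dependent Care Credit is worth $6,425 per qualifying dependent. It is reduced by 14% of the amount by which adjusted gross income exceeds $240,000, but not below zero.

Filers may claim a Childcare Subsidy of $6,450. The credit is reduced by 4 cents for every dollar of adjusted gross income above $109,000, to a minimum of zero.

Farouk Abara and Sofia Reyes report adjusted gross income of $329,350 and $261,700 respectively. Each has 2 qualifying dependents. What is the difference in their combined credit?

Farouk ($329,350): Dependent Care Credit: base = 2 × $6,425 = $12,850. 14% of the $89,350 excess over $240,000 is $12,509; credit = $12,850 − $12,509 = $341. Childcare Subsidy: 4% of the $220,350 excess over $109,000 is $8,814 ≥ base, so the credit is $0. total $341 + $0 = $341
Sofia ($261,700): Dependent Care Credit: base = 2 × $6,425 = $12,850. 14% of the $21,700 excess over $240,000 is $3,038; credit = $12,850 − $3,038 = $9,812. Childcare Subsidy: 4% of the $152,700 excess over $109,000 is $6,108; credit = $6,450 − $6,108 = $342. total $9,812 + $342 = $10,154
Difference: |$341 − $10,154| = $9,813.

$9,813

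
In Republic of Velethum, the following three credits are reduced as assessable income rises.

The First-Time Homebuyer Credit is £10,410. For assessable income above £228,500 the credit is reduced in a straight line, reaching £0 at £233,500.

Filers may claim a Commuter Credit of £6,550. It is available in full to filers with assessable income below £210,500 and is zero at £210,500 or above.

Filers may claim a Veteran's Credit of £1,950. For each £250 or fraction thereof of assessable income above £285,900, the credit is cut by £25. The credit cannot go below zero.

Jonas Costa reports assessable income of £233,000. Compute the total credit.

£2,991

First-Time Homebuyer Credit: £233,000 is £4,500 into a £5,000 phase-out range, leaving 500/5,000 of the credit: £10,410 × 500/5,000 = £1,041.
Commuter Credit: £233,000 meets or exceeds the £210,500 cutoff, so the credit is £0.
Veteran's Credit: £233,000 is at or below the £285,900 threshold, so the full £1,950 applies.
Total: £1,041 + £0 + £1,950 = £2,991.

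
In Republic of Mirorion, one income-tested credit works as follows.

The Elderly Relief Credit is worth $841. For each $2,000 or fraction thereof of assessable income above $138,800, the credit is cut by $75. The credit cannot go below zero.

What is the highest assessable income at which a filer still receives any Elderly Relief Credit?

$160,800

After 11 increments the reduction is 11 × $75 = $825, leaving $16; one more increment wipes it out. Increment 11 ends at excess 11 × $2,000 = $22,000, so the highest qualifying income is $138,800 + $22,000 = $160,800.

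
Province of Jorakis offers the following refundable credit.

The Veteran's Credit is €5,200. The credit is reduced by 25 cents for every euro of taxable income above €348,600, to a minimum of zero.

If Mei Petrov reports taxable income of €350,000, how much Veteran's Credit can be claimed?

Veteran's Credit: 25% of the €1,400 excess over €348,600 is €350; credit = €5,200 − €350 = €4,850.

€4,850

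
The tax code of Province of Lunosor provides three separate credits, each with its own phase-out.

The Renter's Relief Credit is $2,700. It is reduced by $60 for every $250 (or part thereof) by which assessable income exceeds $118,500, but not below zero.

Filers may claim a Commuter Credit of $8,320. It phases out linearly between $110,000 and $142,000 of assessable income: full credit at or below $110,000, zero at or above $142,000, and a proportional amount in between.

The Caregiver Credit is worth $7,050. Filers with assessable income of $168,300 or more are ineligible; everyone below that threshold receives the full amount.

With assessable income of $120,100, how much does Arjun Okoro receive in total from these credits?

Renter's Relief Credit: income exceeds $118,500 by $1,600, which is 7 full-or-partial $250 increments; reduction = 7 × $60 = $420, leaving $2,280.
Commuter Credit: $120,100 is $10,100 into a $32,000 phase-out range, leaving 21,900/32,000 of the credit: $8,320 × 21,900/32,000 = $5,694.
Caregiver Credit: $120,100 is below the $168,300 cutoff, so the full $7,050 applies.
Total: $2,280 + $5,694 + $7,050 = $15,024.

$15,024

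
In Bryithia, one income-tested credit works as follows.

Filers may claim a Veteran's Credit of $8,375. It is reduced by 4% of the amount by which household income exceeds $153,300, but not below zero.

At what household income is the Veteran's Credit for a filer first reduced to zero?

The credit falls by 4% of each dollar above $153,300, so it reaches zero when the excess is $8,375 / 4% = $209,375: income = $153,300 + $209,375 = $362,675.

$362,675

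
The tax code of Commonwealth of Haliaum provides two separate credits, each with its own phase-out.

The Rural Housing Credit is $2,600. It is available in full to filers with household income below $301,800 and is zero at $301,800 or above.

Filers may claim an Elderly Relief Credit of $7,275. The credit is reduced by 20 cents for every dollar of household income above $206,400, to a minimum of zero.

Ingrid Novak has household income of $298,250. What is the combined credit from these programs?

Rural Housing Credit: $298,250 is below the $301,800 cutoff, so the full $2,600 applies.
Elderly Relief Credit: 20% of the $91,850 excess over $206,400 is $18,370 ≥ base, so the credit is $0.
Total: $2,600 + $0 = $2,600.

$2,600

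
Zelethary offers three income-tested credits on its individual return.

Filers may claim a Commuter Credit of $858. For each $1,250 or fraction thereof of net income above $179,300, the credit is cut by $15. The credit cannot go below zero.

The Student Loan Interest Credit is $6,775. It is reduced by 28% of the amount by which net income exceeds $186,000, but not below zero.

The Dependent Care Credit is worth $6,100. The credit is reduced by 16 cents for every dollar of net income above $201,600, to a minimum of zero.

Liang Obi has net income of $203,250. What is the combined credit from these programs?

$8,339

Commuter Credit: income exceeds $179,300 by $23,950, which is 20 full-or-partial $1,250 increments; reduction = 20 × $15 = $300, leaving $558.
Student Loan Interest Credit: 28% of the $17,250 excess over $186,000 is $4,830; credit = $6,775 − $4,830 = $1,945.
Dependent Care Credit: 16% of the $1,650 excess over $201,600 is $264; credit = $6,100 − $264 = $5,836.
Total: $558 + $1,945 + $5,836 = $8,339.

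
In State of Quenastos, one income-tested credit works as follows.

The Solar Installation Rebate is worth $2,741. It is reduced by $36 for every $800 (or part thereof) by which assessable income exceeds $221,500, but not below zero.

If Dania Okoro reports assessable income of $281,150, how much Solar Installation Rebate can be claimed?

$41

Solar Installation Rebate: income exceeds $221,500 by $59,650, which is 75 full-or-partial $800 increments; reduction = 75 × $36 = $2,700, leaving $41.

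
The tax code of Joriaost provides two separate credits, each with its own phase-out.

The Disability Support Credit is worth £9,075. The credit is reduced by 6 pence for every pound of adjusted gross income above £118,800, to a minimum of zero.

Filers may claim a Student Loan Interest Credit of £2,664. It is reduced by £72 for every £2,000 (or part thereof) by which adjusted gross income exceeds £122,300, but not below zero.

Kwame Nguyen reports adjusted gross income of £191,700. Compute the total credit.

£4,845

Disability Support Credit: 6% of the £72,900 excess over £118,800 is £4,374; credit = £9,075 − £4,374 = £4,701.
Student Loan Interest Credit: income exceeds £122,300 by £69,400, which is 35 full-or-partial £2,000 increments; reduction = 35 × £72 = £2,520, leaving £144.
Total: £4,701 + £144 = £4,845.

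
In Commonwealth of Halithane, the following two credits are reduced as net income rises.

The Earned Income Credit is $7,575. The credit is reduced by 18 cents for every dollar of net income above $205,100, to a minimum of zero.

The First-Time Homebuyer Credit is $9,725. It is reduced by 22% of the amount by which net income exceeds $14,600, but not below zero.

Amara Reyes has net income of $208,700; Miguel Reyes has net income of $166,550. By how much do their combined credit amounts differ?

Amara ($208,700): Earned Income Credit: 18% of the $3,600 excess over $205,100 is $648; credit = $7,575 − $648 = $6,927. First-Time Homebuyer Credit: 22% of the $194,100 excess over $14,600 is $42,702 ≥ base, so the credit is $0. total $6,927 + $0 = $6,927
Miguel ($166,550): Earned Income Credit: $166,550 is at or below the $205,100 threshold, so the full $7,575 applies. First-Time Homebuyer Credit: 22% of the $151,950 excess over $14,600 is $33,429 ≥ base, so the credit is $0. total $7,575 + $0 = $7,575
Difference: |$6,927 − $7,575| = $648.

$648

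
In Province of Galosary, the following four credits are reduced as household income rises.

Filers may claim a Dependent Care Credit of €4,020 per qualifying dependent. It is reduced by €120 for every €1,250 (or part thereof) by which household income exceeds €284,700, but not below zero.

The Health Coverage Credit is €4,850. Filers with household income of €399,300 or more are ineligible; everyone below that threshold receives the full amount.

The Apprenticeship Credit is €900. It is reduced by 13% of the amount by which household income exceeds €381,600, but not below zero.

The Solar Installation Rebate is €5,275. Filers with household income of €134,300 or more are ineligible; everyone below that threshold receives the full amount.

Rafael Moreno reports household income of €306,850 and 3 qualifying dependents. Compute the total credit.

€15,650

Dependent Care Credit: base = 3 × €4,020 = €12,060. income exceeds €284,700 by €22,150, which is 18 full-or-partial €1,250 increments; reduction = 18 × €120 = €2,160, leaving €9,900.
Health Coverage Credit: €306,850 is below the €399,300 cutoff, so the full €4,850 applies.
Apprenticeship Credit: €306,850 is at or below the €381,600 threshold, so the full €900 applies.
Solar Installation Rebate: €306,850 meets or exceeds the €134,300 cutoff, so the credit is €0.
Total: €9,900 + €4,850 + €900 + €0 = €15,650.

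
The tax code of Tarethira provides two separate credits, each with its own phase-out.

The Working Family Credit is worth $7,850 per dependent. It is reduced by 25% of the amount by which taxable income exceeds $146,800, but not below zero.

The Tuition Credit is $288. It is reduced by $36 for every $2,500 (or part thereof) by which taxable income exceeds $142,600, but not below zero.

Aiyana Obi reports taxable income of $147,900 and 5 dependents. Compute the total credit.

Working Family Credit: base = 5 × $7,850 = $39,250. 25% of the $1,100 excess over $146,800 is $275; credit = $39,250 − $275 = $38,975.
Tuition Credit: income exceeds $142,600 by $5,300, which is 3 full-or-partial $2,500 increments; reduction = 3 × $36 = $108, leaving $180.
Total: $38,975 + $180 = $39,155.

$39,155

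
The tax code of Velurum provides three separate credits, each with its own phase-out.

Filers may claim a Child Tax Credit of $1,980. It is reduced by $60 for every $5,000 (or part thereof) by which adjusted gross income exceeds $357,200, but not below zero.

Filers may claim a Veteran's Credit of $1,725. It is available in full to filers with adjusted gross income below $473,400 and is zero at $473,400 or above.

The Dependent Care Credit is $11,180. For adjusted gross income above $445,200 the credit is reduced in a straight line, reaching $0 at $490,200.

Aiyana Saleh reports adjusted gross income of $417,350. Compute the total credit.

$14,105

Child Tax Credit: income exceeds $357,200 by $60,150, which is 13 full-or-partial $5,000 increments; reduction = 13 × $60 = $780, leaving $1,200.
Veteran's Credit: $417,350 is below the $473,400 cutoff, so the full $1,725 applies.
Dependent Care Credit: $417,350 is at or below the $445,200 threshold, so the full $11,180 applies.
Total: $1,200 + $1,725 + $11,180 = $14,105.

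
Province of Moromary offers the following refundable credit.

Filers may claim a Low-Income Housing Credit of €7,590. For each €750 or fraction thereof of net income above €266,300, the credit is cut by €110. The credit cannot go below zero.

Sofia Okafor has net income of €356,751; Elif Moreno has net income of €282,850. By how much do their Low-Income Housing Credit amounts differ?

Sofia (€356,751): Low-Income Housing Credit: income exceeds €266,300 by €90,451 → 121 increments × €110 = €13,310 ≥ base, so the credit is €0.
Elif (€282,850): Low-Income Housing Credit: income exceeds €266,300 by €16,550, which is 23 full-or-partial €750 increments; reduction = 23 × €110 = €2,530, leaving €5,060.
Difference: |€0 − €5,060| = €5,060.

€5,060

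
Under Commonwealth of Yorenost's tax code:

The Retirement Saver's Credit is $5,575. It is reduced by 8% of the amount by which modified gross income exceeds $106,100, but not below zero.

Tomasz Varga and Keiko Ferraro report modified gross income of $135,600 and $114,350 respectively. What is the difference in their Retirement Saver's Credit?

$1,700

Tomasz ($135,600): Retirement Saver's Credit: 8% of the $29,500 excess over $106,100 is $2,360; credit = $5,575 − $2,360 = $3,215.
Keiko ($114,350): Retirement Saver's Credit: 8% of the $8,250 excess over $106,100 is $660; credit = $5,575 − $660 = $4,915.
Difference: |$3,215 − $4,915| = $1,700.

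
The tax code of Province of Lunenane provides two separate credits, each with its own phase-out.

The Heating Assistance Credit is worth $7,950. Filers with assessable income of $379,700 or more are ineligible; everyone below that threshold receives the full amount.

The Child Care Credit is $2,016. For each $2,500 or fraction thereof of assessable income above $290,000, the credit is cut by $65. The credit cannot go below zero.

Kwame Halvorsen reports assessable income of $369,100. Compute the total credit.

$7,950

Heating Assistance Credit: $369,100 is below the $379,700 cutoff, so the full $7,950 applies.
Child Care Credit: income exceeds $290,000 by $79,100 → 32 increments × $65 = $2,080 ≥ base, so the credit is $0.
Total: $7,950 + $0 = $7,950.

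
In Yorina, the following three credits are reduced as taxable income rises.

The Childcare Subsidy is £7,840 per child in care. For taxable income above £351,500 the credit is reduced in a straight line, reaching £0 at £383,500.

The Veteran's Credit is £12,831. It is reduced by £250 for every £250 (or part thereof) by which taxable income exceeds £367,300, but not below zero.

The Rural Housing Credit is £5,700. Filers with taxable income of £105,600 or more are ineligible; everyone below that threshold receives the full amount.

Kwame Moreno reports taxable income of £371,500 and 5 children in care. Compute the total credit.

Childcare Subsidy: base = 5 × £7,840 = £39,200. £371,500 is £20,000 into a £32,000 phase-out range, leaving 12,000/32,000 of the credit: £39,200 × 12,000/32,000 = £14,700.
Veteran's Credit: income exceeds £367,300 by £4,200, which is 17 full-or-partial £250 increments; reduction = 17 × £250 = £4,250, leaving £8,581.
Rural Housing Credit: £371,500 meets or exceeds the £105,600 cutoff, so the credit is £0.
Total: £14,700 + £8,581 + £0 = £23,281.

£23,281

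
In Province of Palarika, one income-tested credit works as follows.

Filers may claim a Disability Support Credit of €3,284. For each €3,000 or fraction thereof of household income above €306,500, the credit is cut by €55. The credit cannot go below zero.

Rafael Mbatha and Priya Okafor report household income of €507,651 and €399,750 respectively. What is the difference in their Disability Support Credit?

€1,524

Rafael (€507,651): Disability Support Credit: income exceeds €306,500 by €201,151 → 68 increments × €55 = €3,740 ≥ base, so the credit is €0.
Priya (€399,750): Disability Support Credit: income exceeds €306,500 by €93,250, which is 32 full-or-partial €3,000 increments; reduction = 32 × €55 = €1,760, leaving €1,524.
Difference: |€0 − €1,524| = €1,524.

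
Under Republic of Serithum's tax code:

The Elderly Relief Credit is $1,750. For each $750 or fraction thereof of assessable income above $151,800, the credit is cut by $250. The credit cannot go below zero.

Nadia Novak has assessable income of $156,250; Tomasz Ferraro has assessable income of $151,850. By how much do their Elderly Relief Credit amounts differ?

Nadia ($156,250): Elderly Relief Credit: income exceeds $151,800 by $4,450, which is 6 full-or-partial $750 increments; reduction = 6 × $250 = $1,500, leaving $250.
Tomasz ($151,850): Elderly Relief Credit: income exceeds $151,800 by $50, which is 1 full-or-partial $750 increment; reduction = 1 × $250 = $250, leaving $1,500.
Difference: |$250 − $1,500| = $1,250.

$1,250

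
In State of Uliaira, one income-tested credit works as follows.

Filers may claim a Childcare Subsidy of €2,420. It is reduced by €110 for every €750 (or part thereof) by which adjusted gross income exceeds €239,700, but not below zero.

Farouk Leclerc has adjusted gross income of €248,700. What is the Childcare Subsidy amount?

Childcare Subsidy: income exceeds €239,700 by €9,000, which is 12 full-or-partial €750 increments; reduction = 12 × €110 = €1,320, leaving €1,100.

€1,100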